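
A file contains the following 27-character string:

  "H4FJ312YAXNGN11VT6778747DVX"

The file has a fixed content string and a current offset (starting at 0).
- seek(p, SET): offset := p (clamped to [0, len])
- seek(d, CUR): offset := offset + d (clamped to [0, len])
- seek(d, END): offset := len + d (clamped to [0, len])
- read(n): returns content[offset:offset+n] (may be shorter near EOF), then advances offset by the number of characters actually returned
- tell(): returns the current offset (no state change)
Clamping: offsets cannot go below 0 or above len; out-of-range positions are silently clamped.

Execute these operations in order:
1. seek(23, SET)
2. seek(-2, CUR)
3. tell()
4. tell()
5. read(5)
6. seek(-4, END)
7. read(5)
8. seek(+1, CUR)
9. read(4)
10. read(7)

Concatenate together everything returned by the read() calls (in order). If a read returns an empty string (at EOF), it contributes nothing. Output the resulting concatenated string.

After 1 (seek(23, SET)): offset=23
After 2 (seek(-2, CUR)): offset=21
After 3 (tell()): offset=21
After 4 (tell()): offset=21
After 5 (read(5)): returned '747DV', offset=26
After 6 (seek(-4, END)): offset=23
After 7 (read(5)): returned '7DVX', offset=27
After 8 (seek(+1, CUR)): offset=27
After 9 (read(4)): returned '', offset=27
After 10 (read(7)): returned '', offset=27

Answer: 747DV7DVX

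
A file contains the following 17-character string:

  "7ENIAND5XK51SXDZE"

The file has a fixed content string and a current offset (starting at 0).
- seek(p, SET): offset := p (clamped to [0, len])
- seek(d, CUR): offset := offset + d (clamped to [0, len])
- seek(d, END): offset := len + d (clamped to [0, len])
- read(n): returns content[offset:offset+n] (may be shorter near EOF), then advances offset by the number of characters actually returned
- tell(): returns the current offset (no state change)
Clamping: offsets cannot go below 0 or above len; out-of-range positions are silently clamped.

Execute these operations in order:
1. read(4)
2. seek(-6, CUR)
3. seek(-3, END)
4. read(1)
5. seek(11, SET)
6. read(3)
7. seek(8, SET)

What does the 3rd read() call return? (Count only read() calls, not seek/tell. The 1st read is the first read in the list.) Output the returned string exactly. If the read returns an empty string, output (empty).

After 1 (read(4)): returned '7ENI', offset=4
After 2 (seek(-6, CUR)): offset=0
After 3 (seek(-3, END)): offset=14
After 4 (read(1)): returned 'D', offset=15
After 5 (seek(11, SET)): offset=11
After 6 (read(3)): returned '1SX', offset=14
After 7 (seek(8, SET)): offset=8

Answer: 1SX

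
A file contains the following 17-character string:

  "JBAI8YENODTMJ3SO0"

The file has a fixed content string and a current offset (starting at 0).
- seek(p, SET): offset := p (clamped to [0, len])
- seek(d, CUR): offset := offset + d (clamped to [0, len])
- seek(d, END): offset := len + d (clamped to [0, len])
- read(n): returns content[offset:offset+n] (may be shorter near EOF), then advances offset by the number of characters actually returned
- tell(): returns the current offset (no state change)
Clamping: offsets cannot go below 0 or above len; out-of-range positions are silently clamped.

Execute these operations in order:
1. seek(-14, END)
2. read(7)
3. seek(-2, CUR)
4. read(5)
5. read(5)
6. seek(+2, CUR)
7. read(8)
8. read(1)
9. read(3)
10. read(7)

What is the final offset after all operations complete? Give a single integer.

After 1 (seek(-14, END)): offset=3
After 2 (read(7)): returned 'I8YENOD', offset=10
After 3 (seek(-2, CUR)): offset=8
After 4 (read(5)): returned 'ODTMJ', offset=13
After 5 (read(5)): returned '3SO0', offset=17
After 6 (seek(+2, CUR)): offset=17
After 7 (read(8)): returned '', offset=17
After 8 (read(1)): returned '', offset=17
After 9 (read(3)): returned '', offset=17
After 10 (read(7)): returned '', offset=17

Answer: 17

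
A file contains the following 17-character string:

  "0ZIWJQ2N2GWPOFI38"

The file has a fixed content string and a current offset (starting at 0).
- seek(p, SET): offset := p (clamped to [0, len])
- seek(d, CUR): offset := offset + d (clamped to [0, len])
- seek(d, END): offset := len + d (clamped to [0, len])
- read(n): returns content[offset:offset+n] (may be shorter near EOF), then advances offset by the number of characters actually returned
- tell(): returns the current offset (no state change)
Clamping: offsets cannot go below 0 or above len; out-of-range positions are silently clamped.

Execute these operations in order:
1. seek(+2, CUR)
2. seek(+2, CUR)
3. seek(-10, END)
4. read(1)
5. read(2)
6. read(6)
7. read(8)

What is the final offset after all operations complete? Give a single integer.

After 1 (seek(+2, CUR)): offset=2
After 2 (seek(+2, CUR)): offset=4
After 3 (seek(-10, END)): offset=7
After 4 (read(1)): returned 'N', offset=8
After 5 (read(2)): returned '2G', offset=10
After 6 (read(6)): returned 'WPOFI3', offset=16
After 7 (read(8)): returned '8', offset=17

Answer: 17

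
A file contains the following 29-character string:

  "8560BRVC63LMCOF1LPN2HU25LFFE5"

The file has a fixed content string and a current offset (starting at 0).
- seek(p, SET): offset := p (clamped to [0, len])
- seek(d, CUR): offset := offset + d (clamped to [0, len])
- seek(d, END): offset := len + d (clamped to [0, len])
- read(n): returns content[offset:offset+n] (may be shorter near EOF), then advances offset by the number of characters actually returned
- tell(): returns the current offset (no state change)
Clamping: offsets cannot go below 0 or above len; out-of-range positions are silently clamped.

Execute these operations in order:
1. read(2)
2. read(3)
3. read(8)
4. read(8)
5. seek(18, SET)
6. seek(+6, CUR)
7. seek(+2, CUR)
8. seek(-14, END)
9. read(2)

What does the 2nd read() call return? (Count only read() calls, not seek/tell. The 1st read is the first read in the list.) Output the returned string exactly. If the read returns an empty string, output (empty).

After 1 (read(2)): returned '85', offset=2
After 2 (read(3)): returned '60B', offset=5
After 3 (read(8)): returned 'RVC63LMC', offset=13
After 4 (read(8)): returned 'OF1LPN2H', offset=21
After 5 (seek(18, SET)): offset=18
After 6 (seek(+6, CUR)): offset=24
After 7 (seek(+2, CUR)): offset=26
After 8 (seek(-14, END)): offset=15
After 9 (read(2)): returned '1L', offset=17

Answer: 60B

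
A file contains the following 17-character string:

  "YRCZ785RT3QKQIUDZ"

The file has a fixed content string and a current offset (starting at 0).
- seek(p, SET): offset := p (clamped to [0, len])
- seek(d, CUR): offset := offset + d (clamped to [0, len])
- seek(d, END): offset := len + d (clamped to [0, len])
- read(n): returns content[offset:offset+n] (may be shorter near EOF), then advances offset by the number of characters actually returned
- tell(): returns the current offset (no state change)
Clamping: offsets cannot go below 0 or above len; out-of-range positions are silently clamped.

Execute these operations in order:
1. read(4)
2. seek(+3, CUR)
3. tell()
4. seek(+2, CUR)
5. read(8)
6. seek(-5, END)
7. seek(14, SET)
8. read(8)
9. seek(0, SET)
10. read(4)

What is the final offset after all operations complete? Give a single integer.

Answer: 4

Derivation:
After 1 (read(4)): returned 'YRCZ', offset=4
After 2 (seek(+3, CUR)): offset=7
After 3 (tell()): offset=7
After 4 (seek(+2, CUR)): offset=9
After 5 (read(8)): returned '3QKQIUDZ', offset=17
After 6 (seek(-5, END)): offset=12
After 7 (seek(14, SET)): offset=14
After 8 (read(8)): returned 'UDZ', offset=17
After 9 (seek(0, SET)): offset=0
After 10 (read(4)): returned 'YRCZ', offset=4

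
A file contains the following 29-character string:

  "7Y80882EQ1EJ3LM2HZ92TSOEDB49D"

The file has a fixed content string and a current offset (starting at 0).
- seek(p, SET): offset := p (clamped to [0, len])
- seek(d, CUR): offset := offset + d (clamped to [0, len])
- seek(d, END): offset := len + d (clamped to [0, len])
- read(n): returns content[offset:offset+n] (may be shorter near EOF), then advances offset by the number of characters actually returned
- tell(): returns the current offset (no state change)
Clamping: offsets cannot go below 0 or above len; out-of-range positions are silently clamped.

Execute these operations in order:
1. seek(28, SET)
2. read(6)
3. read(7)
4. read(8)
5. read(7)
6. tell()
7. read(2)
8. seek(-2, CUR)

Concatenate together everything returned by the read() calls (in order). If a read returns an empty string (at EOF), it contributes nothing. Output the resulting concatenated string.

Answer: D

Derivation:
After 1 (seek(28, SET)): offset=28
After 2 (read(6)): returned 'D', offset=29
After 3 (read(7)): returned '', offset=29
After 4 (read(8)): returned '', offset=29
After 5 (read(7)): returned '', offset=29
After 6 (tell()): offset=29
After 7 (read(2)): returned '', offset=29
After 8 (seek(-2, CUR)): offset=27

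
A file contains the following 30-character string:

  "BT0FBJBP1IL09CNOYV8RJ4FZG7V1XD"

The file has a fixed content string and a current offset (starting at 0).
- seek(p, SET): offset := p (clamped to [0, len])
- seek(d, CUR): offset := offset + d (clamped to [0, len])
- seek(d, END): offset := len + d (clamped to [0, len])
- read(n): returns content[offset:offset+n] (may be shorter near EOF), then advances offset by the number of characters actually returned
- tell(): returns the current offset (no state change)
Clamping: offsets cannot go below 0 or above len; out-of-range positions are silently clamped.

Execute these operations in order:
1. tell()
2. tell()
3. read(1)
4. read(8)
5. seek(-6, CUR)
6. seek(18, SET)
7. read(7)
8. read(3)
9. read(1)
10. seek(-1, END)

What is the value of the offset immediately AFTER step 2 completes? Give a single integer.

Answer: 0

Derivation:
After 1 (tell()): offset=0
After 2 (tell()): offset=0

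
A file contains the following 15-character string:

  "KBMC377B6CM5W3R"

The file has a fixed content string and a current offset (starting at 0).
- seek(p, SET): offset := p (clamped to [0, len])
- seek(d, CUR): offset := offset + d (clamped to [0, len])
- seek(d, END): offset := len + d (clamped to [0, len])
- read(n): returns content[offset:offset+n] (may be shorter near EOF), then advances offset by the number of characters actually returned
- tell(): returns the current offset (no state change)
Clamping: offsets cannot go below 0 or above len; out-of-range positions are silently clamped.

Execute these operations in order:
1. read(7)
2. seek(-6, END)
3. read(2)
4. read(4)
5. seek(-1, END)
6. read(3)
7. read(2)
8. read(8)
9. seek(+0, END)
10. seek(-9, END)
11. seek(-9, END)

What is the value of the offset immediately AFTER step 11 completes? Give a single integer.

Answer: 6

Derivation:
After 1 (read(7)): returned 'KBMC377', offset=7
After 2 (seek(-6, END)): offset=9
After 3 (read(2)): returned 'CM', offset=11
After 4 (read(4)): returned '5W3R', offset=15
After 5 (seek(-1, END)): offset=14
After 6 (read(3)): returned 'R', offset=15
After 7 (read(2)): returned '', offset=15
After 8 (read(8)): returned '', offset=15
After 9 (seek(+0, END)): offset=15
After 10 (seek(-9, END)): offset=6
After 11 (seek(-9, END)): offset=6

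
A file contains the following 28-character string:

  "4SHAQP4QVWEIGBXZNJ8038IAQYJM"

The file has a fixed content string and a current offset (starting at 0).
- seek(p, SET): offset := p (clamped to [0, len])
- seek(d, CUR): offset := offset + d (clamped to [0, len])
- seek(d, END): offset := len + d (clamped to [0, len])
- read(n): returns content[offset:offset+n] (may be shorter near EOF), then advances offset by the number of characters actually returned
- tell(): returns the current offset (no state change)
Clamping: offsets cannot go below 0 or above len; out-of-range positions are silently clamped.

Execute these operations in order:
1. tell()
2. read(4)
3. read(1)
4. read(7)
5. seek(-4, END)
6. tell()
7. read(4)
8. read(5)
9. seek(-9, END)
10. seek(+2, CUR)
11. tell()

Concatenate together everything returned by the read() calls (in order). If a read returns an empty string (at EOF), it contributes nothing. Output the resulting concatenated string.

Answer: 4SHAQP4QVWEIQYJM

Derivation:
After 1 (tell()): offset=0
After 2 (read(4)): returned '4SHA', offset=4
After 3 (read(1)): returned 'Q', offset=5
After 4 (read(7)): returned 'P4QVWEI', offset=12
After 5 (seek(-4, END)): offset=24
After 6 (tell()): offset=24
After 7 (read(4)): returned 'QYJM', offset=28
After 8 (read(5)): returned '', offset=28
After 9 (seek(-9, END)): offset=19
After 10 (seek(+2, CUR)): offset=21
After 11 (tell()): offset=21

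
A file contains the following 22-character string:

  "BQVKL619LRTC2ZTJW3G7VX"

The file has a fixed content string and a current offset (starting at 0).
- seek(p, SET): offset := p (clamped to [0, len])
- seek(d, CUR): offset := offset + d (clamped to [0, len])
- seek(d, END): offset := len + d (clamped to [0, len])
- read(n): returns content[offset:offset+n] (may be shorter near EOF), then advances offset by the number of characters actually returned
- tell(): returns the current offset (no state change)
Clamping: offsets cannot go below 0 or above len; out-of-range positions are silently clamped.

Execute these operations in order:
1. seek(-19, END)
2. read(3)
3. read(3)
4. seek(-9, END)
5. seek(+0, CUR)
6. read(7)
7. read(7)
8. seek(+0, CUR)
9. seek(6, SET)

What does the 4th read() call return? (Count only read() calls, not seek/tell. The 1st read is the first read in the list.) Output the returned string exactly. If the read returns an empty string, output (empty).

Answer: VX

Derivation:
After 1 (seek(-19, END)): offset=3
After 2 (read(3)): returned 'KL6', offset=6
After 3 (read(3)): returned '19L', offset=9
After 4 (seek(-9, END)): offset=13
After 5 (seek(+0, CUR)): offset=13
After 6 (read(7)): returned 'ZTJW3G7', offset=20
After 7 (read(7)): returned 'VX', offset=22
After 8 (seek(+0, CUR)): offset=22
After 9 (seek(6, SET)): offset=6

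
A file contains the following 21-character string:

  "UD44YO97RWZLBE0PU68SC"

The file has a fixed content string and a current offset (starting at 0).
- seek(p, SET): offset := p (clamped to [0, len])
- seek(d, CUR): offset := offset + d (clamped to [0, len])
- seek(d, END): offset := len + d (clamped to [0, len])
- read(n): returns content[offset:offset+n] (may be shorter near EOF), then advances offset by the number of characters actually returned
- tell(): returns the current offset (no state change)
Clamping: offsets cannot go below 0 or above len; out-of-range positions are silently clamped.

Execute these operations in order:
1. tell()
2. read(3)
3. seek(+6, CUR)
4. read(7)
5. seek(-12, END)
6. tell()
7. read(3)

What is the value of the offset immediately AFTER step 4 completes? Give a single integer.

Answer: 16

Derivation:
After 1 (tell()): offset=0
After 2 (read(3)): returned 'UD4', offset=3
After 3 (seek(+6, CUR)): offset=9
After 4 (read(7)): returned 'WZLBE0P', offset=16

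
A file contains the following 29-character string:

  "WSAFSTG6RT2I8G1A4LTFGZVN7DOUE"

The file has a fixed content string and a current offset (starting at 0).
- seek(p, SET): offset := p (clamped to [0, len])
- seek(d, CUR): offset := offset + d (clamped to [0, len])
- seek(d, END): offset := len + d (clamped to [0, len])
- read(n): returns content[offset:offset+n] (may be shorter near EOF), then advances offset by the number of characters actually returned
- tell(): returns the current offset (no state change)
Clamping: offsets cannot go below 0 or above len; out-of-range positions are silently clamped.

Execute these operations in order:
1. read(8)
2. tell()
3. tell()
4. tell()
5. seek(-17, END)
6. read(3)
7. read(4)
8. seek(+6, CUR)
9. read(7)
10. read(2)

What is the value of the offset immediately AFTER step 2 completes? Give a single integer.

Answer: 8

Derivation:
After 1 (read(8)): returned 'WSAFSTG6', offset=8
After 2 (tell()): offset=8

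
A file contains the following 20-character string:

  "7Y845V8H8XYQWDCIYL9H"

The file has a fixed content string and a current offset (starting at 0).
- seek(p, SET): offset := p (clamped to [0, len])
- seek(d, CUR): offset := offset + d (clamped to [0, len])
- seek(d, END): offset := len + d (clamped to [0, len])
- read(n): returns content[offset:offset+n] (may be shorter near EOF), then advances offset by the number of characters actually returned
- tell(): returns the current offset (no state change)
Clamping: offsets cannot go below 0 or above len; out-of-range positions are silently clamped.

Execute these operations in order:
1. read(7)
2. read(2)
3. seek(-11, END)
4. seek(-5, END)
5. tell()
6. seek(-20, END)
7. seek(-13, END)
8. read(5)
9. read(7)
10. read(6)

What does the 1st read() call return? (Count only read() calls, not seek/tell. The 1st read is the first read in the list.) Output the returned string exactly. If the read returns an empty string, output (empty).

After 1 (read(7)): returned '7Y845V8', offset=7
After 2 (read(2)): returned 'H8', offset=9
After 3 (seek(-11, END)): offset=9
After 4 (seek(-5, END)): offset=15
After 5 (tell()): offset=15
After 6 (seek(-20, END)): offset=0
After 7 (seek(-13, END)): offset=7
After 8 (read(5)): returned 'H8XYQ', offset=12
After 9 (read(7)): returned 'WDCIYL9', offset=19
After 10 (read(6)): returned 'H', offset=20

Answer: 7Y845V8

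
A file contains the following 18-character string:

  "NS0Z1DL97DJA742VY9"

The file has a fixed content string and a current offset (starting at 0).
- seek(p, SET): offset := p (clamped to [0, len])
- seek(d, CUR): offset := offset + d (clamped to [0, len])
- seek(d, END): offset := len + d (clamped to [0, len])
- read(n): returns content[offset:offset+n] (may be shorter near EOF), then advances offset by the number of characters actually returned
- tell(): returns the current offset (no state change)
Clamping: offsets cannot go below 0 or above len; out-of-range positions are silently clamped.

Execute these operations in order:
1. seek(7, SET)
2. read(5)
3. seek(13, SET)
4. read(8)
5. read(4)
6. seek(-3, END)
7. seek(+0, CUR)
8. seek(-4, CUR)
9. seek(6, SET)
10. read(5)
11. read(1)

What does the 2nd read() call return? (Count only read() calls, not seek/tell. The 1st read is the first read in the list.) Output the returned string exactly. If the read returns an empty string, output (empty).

Answer: 42VY9

Derivation:
After 1 (seek(7, SET)): offset=7
After 2 (read(5)): returned '97DJA', offset=12
After 3 (seek(13, SET)): offset=13
After 4 (read(8)): returned '42VY9', offset=18
After 5 (read(4)): returned '', offset=18
After 6 (seek(-3, END)): offset=15
After 7 (seek(+0, CUR)): offset=15
After 8 (seek(-4, CUR)): offset=11
After 9 (seek(6, SET)): offset=6
After 10 (read(5)): returned 'L97DJ', offset=11
After 11 (read(1)): returned 'A', offset=12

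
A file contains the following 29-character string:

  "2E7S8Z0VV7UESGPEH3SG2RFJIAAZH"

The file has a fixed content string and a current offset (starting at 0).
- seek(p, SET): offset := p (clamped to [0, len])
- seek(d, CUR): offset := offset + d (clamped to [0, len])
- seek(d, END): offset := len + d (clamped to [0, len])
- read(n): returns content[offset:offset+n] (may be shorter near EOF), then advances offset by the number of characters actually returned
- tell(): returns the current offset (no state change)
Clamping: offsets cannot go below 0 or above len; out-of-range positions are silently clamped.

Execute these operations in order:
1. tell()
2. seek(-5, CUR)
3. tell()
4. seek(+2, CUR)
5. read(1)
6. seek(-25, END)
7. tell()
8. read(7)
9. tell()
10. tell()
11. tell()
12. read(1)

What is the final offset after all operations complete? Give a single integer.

Answer: 12

Derivation:
After 1 (tell()): offset=0
After 2 (seek(-5, CUR)): offset=0
After 3 (tell()): offset=0
After 4 (seek(+2, CUR)): offset=2
After 5 (read(1)): returned '7', offset=3
After 6 (seek(-25, END)): offset=4
After 7 (tell()): offset=4
After 8 (read(7)): returned '8Z0VV7U', offset=11
After 9 (tell()): offset=11
After 10 (tell()): offset=11
After 11 (tell()): offset=11
After 12 (read(1)): returned 'E', offset=12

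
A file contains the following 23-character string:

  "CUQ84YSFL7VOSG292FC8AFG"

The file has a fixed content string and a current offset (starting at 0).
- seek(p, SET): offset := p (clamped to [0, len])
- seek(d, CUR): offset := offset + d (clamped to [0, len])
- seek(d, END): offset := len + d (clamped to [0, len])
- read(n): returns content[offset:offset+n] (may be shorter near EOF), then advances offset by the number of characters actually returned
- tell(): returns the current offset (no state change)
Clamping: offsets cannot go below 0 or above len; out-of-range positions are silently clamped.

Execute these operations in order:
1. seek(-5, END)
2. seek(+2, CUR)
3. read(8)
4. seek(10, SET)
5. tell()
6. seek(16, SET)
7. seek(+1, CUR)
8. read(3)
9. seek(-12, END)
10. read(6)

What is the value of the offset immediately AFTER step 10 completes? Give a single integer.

After 1 (seek(-5, END)): offset=18
After 2 (seek(+2, CUR)): offset=20
After 3 (read(8)): returned 'AFG', offset=23
After 4 (seek(10, SET)): offset=10
After 5 (tell()): offset=10
After 6 (seek(16, SET)): offset=16
After 7 (seek(+1, CUR)): offset=17
After 8 (read(3)): returned 'FC8', offset=20
After 9 (seek(-12, END)): offset=11
After 10 (read(6)): returned 'OSG292', offset=17

Answer: 17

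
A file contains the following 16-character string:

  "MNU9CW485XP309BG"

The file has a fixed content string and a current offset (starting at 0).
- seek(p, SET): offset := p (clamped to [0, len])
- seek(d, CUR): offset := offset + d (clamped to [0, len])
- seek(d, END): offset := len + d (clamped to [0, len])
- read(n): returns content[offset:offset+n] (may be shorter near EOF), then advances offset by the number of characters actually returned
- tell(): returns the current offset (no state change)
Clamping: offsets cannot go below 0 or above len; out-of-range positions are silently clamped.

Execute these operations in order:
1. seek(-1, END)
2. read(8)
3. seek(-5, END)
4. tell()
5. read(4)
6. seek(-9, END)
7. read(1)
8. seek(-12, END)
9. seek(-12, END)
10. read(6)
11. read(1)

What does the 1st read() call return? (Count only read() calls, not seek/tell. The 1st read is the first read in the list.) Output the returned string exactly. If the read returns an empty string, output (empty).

Answer: G

Derivation:
After 1 (seek(-1, END)): offset=15
After 2 (read(8)): returned 'G', offset=16
After 3 (seek(-5, END)): offset=11
After 4 (tell()): offset=11
After 5 (read(4)): returned '309B', offset=15
After 6 (seek(-9, END)): offset=7
After 7 (read(1)): returned '8', offset=8
After 8 (seek(-12, END)): offset=4
After 9 (seek(-12, END)): offset=4
After 10 (read(6)): returned 'CW485X', offset=10
After 11 (read(1)): returned 'P', offset=11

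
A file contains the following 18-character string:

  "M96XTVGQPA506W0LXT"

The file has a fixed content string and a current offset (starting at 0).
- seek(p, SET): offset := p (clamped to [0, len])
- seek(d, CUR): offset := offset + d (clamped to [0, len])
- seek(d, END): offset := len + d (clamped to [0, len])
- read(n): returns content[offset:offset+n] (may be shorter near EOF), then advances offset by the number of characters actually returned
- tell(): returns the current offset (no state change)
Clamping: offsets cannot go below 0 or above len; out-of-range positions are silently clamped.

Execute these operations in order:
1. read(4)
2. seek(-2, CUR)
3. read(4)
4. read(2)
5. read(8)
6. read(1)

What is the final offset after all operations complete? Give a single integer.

After 1 (read(4)): returned 'M96X', offset=4
After 2 (seek(-2, CUR)): offset=2
After 3 (read(4)): returned '6XTV', offset=6
After 4 (read(2)): returned 'GQ', offset=8
After 5 (read(8)): returned 'PA506W0L', offset=16
After 6 (read(1)): returned 'X', offset=17

Answer: 17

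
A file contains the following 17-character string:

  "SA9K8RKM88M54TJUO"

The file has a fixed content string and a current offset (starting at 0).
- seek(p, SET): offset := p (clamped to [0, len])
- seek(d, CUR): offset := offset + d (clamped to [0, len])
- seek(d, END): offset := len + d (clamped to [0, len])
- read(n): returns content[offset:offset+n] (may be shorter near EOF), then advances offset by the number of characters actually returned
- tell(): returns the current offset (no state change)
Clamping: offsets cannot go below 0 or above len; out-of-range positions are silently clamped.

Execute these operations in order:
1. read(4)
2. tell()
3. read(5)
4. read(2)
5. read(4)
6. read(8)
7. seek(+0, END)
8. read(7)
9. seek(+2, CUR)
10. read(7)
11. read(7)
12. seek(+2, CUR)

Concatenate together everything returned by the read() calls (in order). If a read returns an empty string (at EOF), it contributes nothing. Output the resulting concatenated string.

After 1 (read(4)): returned 'SA9K', offset=4
After 2 (tell()): offset=4
After 3 (read(5)): returned '8RKM8', offset=9
After 4 (read(2)): returned '8M', offset=11
After 5 (read(4)): returned '54TJ', offset=15
After 6 (read(8)): returned 'UO', offset=17
After 7 (seek(+0, END)): offset=17
After 8 (read(7)): returned '', offset=17
After 9 (seek(+2, CUR)): offset=17
After 10 (read(7)): returned '', offset=17
After 11 (read(7)): returned '', offset=17
After 12 (seek(+2, CUR)): offset=17

Answer: SA9K8RKM88M54TJUO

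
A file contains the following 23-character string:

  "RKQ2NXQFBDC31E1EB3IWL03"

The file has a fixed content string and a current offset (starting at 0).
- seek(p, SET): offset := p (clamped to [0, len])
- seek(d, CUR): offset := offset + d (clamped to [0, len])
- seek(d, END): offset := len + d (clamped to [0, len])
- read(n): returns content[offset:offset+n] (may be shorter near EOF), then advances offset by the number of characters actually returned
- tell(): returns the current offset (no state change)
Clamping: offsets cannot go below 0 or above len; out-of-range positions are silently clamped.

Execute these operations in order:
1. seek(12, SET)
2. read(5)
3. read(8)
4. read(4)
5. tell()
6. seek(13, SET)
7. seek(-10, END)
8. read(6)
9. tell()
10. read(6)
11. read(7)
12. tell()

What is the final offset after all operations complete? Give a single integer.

After 1 (seek(12, SET)): offset=12
After 2 (read(5)): returned '1E1EB', offset=17
After 3 (read(8)): returned '3IWL03', offset=23
After 4 (read(4)): returned '', offset=23
After 5 (tell()): offset=23
After 6 (seek(13, SET)): offset=13
After 7 (seek(-10, END)): offset=13
After 8 (read(6)): returned 'E1EB3I', offset=19
After 9 (tell()): offset=19
After 10 (read(6)): returned 'WL03', offset=23
After 11 (read(7)): returned '', offset=23
After 12 (tell()): offset=23

Answer: 23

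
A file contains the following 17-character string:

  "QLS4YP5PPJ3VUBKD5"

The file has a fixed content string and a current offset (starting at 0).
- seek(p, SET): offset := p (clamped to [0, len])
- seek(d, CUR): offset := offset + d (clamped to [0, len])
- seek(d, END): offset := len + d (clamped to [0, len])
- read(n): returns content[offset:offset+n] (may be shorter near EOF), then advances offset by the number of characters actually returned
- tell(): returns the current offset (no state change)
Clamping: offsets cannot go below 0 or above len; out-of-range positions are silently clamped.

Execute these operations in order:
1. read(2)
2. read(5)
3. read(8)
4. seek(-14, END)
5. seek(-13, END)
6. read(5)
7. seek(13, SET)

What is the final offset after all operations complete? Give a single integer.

Answer: 13

Derivation:
After 1 (read(2)): returned 'QL', offset=2
After 2 (read(5)): returned 'S4YP5', offset=7
After 3 (read(8)): returned 'PPJ3VUBK', offset=15
After 4 (seek(-14, END)): offset=3
After 5 (seek(-13, END)): offset=4
After 6 (read(5)): returned 'YP5PP', offset=9
After 7 (seek(13, SET)): offset=13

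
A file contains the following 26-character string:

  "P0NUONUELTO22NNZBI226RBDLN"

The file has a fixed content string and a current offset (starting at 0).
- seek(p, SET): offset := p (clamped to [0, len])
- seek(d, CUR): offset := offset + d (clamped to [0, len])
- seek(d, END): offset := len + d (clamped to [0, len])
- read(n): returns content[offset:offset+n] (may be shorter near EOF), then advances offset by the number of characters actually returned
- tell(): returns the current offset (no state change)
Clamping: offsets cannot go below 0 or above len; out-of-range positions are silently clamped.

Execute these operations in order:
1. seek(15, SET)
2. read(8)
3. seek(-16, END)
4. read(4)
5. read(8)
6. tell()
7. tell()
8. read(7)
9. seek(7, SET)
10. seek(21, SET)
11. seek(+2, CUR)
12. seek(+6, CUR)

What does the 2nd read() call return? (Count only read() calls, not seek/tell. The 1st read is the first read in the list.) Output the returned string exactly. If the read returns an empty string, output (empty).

After 1 (seek(15, SET)): offset=15
After 2 (read(8)): returned 'ZBI226RB', offset=23
After 3 (seek(-16, END)): offset=10
After 4 (read(4)): returned 'O22N', offset=14
After 5 (read(8)): returned 'NZBI226R', offset=22
After 6 (tell()): offset=22
After 7 (tell()): offset=22
After 8 (read(7)): returned 'BDLN', offset=26
After 9 (seek(7, SET)): offset=7
After 10 (seek(21, SET)): offset=21
After 11 (seek(+2, CUR)): offset=23
After 12 (seek(+6, CUR)): offset=26

Answer: O22N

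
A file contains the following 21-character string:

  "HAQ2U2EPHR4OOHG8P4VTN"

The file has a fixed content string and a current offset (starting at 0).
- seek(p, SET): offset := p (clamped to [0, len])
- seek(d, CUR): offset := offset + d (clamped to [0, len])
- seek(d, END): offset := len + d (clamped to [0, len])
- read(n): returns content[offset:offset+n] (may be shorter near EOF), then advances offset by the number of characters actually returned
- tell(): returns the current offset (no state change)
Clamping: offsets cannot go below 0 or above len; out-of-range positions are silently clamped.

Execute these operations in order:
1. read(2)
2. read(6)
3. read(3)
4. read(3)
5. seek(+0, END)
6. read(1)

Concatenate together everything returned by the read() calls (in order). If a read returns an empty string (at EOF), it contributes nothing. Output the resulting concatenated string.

Answer: HAQ2U2EPHR4OOH

Derivation:
After 1 (read(2)): returned 'HA', offset=2
After 2 (read(6)): returned 'Q2U2EP', offset=8
After 3 (read(3)): returned 'HR4', offset=11
After 4 (read(3)): returned 'OOH', offset=14
After 5 (seek(+0, END)): offset=21
After 6 (read(1)): returned '', offset=21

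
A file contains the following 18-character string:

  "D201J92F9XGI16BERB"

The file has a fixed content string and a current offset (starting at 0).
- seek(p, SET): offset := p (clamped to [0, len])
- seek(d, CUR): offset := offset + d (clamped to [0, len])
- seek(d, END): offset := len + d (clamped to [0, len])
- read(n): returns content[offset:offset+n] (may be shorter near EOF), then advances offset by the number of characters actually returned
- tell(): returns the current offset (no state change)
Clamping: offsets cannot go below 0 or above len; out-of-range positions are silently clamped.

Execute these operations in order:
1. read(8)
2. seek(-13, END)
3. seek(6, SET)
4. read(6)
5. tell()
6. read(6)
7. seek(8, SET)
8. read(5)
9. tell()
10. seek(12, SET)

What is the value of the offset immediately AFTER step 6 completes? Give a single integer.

After 1 (read(8)): returned 'D201J92F', offset=8
After 2 (seek(-13, END)): offset=5
After 3 (seek(6, SET)): offset=6
After 4 (read(6)): returned '2F9XGI', offset=12
After 5 (tell()): offset=12
After 6 (read(6)): returned '16BERB', offset=18

Answer: 18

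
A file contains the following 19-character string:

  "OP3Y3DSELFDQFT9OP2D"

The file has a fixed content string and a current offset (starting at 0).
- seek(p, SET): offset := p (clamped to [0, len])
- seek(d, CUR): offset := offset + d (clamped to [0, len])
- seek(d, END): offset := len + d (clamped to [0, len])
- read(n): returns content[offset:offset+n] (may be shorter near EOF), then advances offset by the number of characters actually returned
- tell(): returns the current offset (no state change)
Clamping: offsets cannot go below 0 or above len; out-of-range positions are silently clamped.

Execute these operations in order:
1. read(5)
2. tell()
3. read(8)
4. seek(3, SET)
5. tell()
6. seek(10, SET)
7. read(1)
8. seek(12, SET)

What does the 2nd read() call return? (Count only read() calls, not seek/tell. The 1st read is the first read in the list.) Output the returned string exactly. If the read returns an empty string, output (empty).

After 1 (read(5)): returned 'OP3Y3', offset=5
After 2 (tell()): offset=5
After 3 (read(8)): returned 'DSELFDQF', offset=13
After 4 (seek(3, SET)): offset=3
After 5 (tell()): offset=3
After 6 (seek(10, SET)): offset=10
After 7 (read(1)): returned 'D', offset=11
After 8 (seek(12, SET)): offset=12

Answer: DSELFDQF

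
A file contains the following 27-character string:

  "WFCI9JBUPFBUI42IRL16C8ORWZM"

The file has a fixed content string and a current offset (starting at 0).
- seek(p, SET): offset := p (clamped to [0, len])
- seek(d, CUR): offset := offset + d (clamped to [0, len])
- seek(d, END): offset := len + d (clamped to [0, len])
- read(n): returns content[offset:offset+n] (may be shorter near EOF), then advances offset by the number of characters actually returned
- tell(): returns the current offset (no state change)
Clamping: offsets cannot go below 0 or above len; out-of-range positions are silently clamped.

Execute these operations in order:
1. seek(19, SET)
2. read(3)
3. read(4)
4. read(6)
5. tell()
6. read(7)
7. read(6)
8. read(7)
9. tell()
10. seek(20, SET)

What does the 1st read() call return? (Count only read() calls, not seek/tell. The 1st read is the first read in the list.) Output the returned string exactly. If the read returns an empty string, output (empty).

Answer: 6C8

Derivation:
After 1 (seek(19, SET)): offset=19
After 2 (read(3)): returned '6C8', offset=22
After 3 (read(4)): returned 'ORWZ', offset=26
After 4 (read(6)): returned 'M', offset=27
After 5 (tell()): offset=27
After 6 (read(7)): returned '', offset=27
After 7 (read(6)): returned '', offset=27
After 8 (read(7)): returned '', offset=27
After 9 (tell()): offset=27
After 10 (seek(20, SET)): offset=20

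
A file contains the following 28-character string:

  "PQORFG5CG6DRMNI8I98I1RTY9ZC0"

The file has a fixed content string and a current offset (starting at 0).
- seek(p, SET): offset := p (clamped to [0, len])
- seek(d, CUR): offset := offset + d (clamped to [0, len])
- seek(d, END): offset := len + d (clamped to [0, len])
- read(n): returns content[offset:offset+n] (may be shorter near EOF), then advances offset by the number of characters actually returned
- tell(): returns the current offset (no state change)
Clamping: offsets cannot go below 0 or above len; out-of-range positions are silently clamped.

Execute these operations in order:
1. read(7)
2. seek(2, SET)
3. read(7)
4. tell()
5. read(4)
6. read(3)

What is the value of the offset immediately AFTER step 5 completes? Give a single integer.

After 1 (read(7)): returned 'PQORFG5', offset=7
After 2 (seek(2, SET)): offset=2
After 3 (read(7)): returned 'ORFG5CG', offset=9
After 4 (tell()): offset=9
After 5 (read(4)): returned '6DRM', offset=13

Answer: 13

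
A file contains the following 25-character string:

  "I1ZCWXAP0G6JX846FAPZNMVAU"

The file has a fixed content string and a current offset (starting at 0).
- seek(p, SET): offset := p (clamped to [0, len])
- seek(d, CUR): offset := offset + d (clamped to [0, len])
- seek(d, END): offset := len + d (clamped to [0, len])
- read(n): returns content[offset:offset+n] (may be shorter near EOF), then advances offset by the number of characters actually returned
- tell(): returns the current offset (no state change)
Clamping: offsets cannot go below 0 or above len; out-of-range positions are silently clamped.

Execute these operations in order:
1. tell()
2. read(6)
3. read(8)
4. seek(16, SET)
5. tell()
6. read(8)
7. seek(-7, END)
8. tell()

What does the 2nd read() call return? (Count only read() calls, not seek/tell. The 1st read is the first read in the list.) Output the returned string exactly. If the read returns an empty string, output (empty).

After 1 (tell()): offset=0
After 2 (read(6)): returned 'I1ZCWX', offset=6
After 3 (read(8)): returned 'AP0G6JX8', offset=14
After 4 (seek(16, SET)): offset=16
After 5 (tell()): offset=16
After 6 (read(8)): returned 'FAPZNMVA', offset=24
After 7 (seek(-7, END)): offset=18
After 8 (tell()): offset=18

Answer: AP0G6JX8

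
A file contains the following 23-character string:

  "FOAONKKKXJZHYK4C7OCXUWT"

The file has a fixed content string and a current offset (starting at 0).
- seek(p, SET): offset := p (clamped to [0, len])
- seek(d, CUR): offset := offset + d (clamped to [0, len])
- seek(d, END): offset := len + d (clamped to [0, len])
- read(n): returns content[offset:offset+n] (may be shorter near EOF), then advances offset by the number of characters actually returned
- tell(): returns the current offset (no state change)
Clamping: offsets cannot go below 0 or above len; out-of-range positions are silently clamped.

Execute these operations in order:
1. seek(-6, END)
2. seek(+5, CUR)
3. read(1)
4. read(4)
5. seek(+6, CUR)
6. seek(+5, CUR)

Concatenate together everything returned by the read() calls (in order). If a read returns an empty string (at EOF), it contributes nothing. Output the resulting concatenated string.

After 1 (seek(-6, END)): offset=17
After 2 (seek(+5, CUR)): offset=22
After 3 (read(1)): returned 'T', offset=23
After 4 (read(4)): returned '', offset=23
After 5 (seek(+6, CUR)): offset=23
After 6 (seek(+5, CUR)): offset=23

Answer: T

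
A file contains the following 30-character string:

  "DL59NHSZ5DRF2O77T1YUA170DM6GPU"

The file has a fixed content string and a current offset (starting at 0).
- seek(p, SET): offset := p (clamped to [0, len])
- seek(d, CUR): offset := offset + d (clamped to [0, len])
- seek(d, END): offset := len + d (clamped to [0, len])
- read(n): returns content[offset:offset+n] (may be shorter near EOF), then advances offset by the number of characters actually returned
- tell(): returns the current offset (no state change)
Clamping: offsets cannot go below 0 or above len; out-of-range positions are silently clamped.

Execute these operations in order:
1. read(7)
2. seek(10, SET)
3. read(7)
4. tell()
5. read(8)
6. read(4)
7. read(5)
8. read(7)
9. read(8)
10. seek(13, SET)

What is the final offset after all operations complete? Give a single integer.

Answer: 13

Derivation:
After 1 (read(7)): returned 'DL59NHS', offset=7
After 2 (seek(10, SET)): offset=10
After 3 (read(7)): returned 'RF2O77T', offset=17
After 4 (tell()): offset=17
After 5 (read(8)): returned '1YUA170D', offset=25
After 6 (read(4)): returned 'M6GP', offset=29
After 7 (read(5)): returned 'U', offset=30
After 8 (read(7)): returned '', offset=30
After 9 (read(8)): returned '', offset=30
After 10 (seek(13, SET)): offset=13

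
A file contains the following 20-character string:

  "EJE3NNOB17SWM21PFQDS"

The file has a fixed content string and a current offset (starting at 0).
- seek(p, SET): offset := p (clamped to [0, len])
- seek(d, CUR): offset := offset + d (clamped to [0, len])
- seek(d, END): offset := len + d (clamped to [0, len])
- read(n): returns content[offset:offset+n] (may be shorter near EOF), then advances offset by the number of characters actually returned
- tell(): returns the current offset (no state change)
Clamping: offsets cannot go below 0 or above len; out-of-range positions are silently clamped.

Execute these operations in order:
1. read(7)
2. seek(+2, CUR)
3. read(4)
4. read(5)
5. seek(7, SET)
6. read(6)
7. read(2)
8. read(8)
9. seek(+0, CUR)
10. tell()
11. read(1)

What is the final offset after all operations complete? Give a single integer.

After 1 (read(7)): returned 'EJE3NNO', offset=7
After 2 (seek(+2, CUR)): offset=9
After 3 (read(4)): returned '7SWM', offset=13
After 4 (read(5)): returned '21PFQ', offset=18
After 5 (seek(7, SET)): offset=7
After 6 (read(6)): returned 'B17SWM', offset=13
After 7 (read(2)): returned '21', offset=15
After 8 (read(8)): returned 'PFQDS', offset=20
After 9 (seek(+0, CUR)): offset=20
After 10 (tell()): offset=20
After 11 (read(1)): returned '', offset=20

Answer: 20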